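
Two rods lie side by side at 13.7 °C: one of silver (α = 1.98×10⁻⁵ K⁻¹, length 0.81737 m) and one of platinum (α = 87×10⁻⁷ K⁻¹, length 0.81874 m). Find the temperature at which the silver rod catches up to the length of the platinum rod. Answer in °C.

Equal length when α₁L₁ΔT − α₂L₂ΔT = L₂ − L₁ = 1.37×10⁻³ m
α₁L₁ = 1.6183926×10⁻⁵, α₂L₂ = 7.123038×10⁻⁶ → Δ(αL) = 9.060888×10⁻⁶ m/K
ΔT = 1.37×10⁻³ / 9.060888×10⁻⁶ = 151.199 K, so T = 13.7 + 151.199 = 164.899 °C

T = 164.9 °C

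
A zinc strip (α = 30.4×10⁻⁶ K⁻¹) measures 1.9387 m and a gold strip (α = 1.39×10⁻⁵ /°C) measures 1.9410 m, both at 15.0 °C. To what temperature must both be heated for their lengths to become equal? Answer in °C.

L₁(1 + α₁ΔT) = L₂(1 + α₂ΔT) ⇒ ΔT = (L₂ − L₁)/(α₁L₁ − α₂L₂)
L₂ − L₁ = 1.9410 − 1.9387 = 2.30×10⁻³ m
α₁L₁ − α₂L₂ = 30.4×10⁻⁶×1.9387 − 1.39×10⁻⁵×1.9410 = 3.195658×10⁻⁵ m/K
ΔT = 2.30×10⁻³ / 3.195658×10⁻⁵ = 71.9727 K
T = 15.0 + 71.9727 = 86.9727 °C

T = 86.97 °C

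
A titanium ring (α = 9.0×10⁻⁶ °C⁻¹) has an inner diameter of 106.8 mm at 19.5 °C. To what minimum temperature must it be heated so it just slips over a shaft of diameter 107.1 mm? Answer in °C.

T = 332 °C

Required Δd = 107.1 − 106.8 = 0.3 mm
Δd = αd₀ΔT ⇒ ΔT = Δd/(αd₀) = 0.3 / (9.0×10⁻⁶ × 106.8) = 312.11 K
T_min = 19.5 + 312.11 = 331.61 °C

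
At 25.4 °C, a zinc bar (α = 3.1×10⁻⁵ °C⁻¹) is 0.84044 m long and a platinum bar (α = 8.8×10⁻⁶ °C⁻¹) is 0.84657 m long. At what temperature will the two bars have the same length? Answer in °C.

T = 354.9 °C

L₁(1 + α₁ΔT) = L₂(1 + α₂ΔT) ⇒ ΔT = (L₂ − L₁)/(α₁L₁ − α₂L₂)
L₂ − L₁ = 0.84657 − 0.84044 = 6.13×10⁻³ m
α₁L₁ − α₂L₂ = 3.1×10⁻⁵×0.84044 − 8.8×10⁻⁶×0.84657 = 1.8603824×10⁻⁵ m/K
ΔT = 6.13×10⁻³ / 1.8603824×10⁻⁵ = 329.502 K
T = 25.4 + 329.502 = 354.902 °C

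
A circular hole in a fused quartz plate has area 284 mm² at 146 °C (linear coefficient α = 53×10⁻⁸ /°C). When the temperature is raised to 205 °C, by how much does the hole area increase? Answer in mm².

ΔA = 0.0178 mm²

Area coefficient ≈ 2α; |ΔT| = 59 K
ΔA = 2αA₀ΔT = 2(53×10⁻⁸)(284)(59) = 0.0178 mm²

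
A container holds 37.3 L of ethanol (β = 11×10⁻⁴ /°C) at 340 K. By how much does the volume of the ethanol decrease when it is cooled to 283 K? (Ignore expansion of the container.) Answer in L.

ΔV = 2.34 L

|ΔT| = |283 − 340| = 57 K
ΔV = βV₀ΔT = (11×10⁻⁴)(37.3)(57) = 2.34 L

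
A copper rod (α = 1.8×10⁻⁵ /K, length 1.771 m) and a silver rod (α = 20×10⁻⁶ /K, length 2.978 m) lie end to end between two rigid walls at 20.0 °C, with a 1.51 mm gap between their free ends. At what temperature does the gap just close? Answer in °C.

α₁L₁ = 3.1878×10⁻⁵ m/K, α₂L₂ = 5.956×10⁻⁵ m/K → total 9.1438×10⁻⁵ m/K
ΔT = g/(α₁L₁+α₂L₂) = 1.51×10⁻³ / 9.1438×10⁻⁵ = 16.514 K
T = 20.0 + 16.514 = 36.514 °C

T = 36.5 °C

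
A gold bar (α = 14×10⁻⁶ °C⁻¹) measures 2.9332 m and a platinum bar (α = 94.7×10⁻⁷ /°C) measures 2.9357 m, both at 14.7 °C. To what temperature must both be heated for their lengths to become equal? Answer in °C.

T = 203.2 °C

Equal length when α₁L₁ΔT − α₂L₂ΔT = L₂ − L₁ = 2.50×10⁻³ m
α₁L₁ = 4.10648×10⁻⁵, α₂L₂ = 2.7801079×10⁻⁵ → Δ(αL) = 1.3263721×10⁻⁵ m/K
ΔT = 2.50×10⁻³ / 1.3263721×10⁻⁵ = 188.484 K, so T = 14.7 + 188.484 = 203.184 °C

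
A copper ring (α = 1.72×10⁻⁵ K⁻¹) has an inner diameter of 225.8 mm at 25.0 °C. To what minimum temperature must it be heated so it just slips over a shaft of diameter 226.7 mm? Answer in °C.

Required Δd = 226.7 − 225.8 = 0.9 mm
Δd = αd₀ΔT ⇒ ΔT = Δd/(αd₀) = 0.9 / (1.72×10⁻⁵ × 225.8) = 231.73 K
T_min = 25.0 + 231.73 = 256.73 °C

T = 257 °C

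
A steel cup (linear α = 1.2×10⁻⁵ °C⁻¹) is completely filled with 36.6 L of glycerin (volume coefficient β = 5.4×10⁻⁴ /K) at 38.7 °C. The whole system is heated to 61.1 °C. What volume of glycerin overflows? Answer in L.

0.413 L

The cup also expands: β_container ≈ 3α = 3.6×10⁻⁵ /K
Net overflow = V₀(β_liq − 3α_cont)ΔT
β − 3α = 5.40×10⁻⁴ − 3.6×10⁻⁵ = 5.04×10⁻⁴ /K; ΔT = 22.4 K
ΔV = 36.6 × 5.04×10⁻⁴ × 22.4 = 0.413 L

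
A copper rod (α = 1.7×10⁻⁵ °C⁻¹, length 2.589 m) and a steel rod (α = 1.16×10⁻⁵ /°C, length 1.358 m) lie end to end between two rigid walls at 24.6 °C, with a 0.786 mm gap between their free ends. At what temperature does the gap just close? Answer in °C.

T = 37.8 °C

α₁L₁ = 4.4013×10⁻⁵ m/K, α₂L₂ = 1.57528×10⁻⁵ m/K → total 5.97658×10⁻⁵ m/K
ΔT = g/(α₁L₁+α₂L₂) = 7.86×10⁻⁴ / 5.97658×10⁻⁵ = 13.151 K
T = 24.6 + 13.151 = 37.751 °C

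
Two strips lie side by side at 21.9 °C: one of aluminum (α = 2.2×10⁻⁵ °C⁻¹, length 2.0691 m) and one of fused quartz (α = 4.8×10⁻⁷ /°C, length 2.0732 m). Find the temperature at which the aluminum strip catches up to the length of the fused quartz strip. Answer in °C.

T = 114.0 °C

L₁(1 + α₁ΔT) = L₂(1 + α₂ΔT) ⇒ ΔT = (L₂ − L₁)/(α₁L₁ − α₂L₂)
L₂ − L₁ = 2.0732 − 2.0691 = 4.10×10⁻³ m
α₁L₁ − α₂L₂ = 2.2×10⁻⁵×2.0691 − 4.8×10⁻⁷×2.0732 = 4.4525064×10⁻⁵ m/K
ΔT = 4.10×10⁻³ / 4.4525064×10⁻⁵ = 92.083 K
T = 21.9 + 92.083 = 113.983 °C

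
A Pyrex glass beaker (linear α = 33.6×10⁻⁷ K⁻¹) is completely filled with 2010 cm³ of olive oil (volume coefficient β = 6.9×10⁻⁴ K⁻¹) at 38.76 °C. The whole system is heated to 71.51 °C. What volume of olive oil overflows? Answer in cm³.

44.8 cm³

The beaker also expands: β_container ≈ 3α = 1.008×10⁻⁵ /K
Net overflow = V₀(β_liq − 3α_cont)ΔT
β − 3α = 6.90×10⁻⁴ − 1.008×10⁻⁵ = 6.7992×10⁻⁴ /K; ΔT = 32.75 K
ΔV = 2010 × 6.7992×10⁻⁴ × 32.75 = 44.8 cm³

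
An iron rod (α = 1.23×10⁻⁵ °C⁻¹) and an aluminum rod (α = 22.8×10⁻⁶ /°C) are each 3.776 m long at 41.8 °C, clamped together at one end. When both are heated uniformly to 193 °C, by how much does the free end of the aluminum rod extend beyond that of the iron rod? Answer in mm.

5.99 mm

ΔT = 151.2 K
iron: ΔL = 1.23×10⁻⁵ × 3.776 m × 151.2 = 7.0225×10⁻³ m = 7.0225 mm
aluminum: ΔL = 22.8×10⁻⁶ × 3.776 m × 151.2 = 1.3017×10⁻² m = 13.017 mm
difference = 13.017 − 7.0225 = 5.9945 mm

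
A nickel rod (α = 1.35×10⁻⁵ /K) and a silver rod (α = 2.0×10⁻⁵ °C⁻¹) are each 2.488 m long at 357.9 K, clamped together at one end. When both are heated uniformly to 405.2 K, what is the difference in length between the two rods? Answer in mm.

ΔT = 47.3 K
nickel: ΔL = 1.35×10⁻⁵ × 2.488 m × 47.3 = 1.5887×10⁻³ m = 1.5887 mm
silver: ΔL = 2.0×10⁻⁵ × 2.488 m × 47.3 = 2.3536×10⁻³ m = 2.3536 mm
difference = 2.3536 − 1.5887 = 0.7649 mm

0.765 mm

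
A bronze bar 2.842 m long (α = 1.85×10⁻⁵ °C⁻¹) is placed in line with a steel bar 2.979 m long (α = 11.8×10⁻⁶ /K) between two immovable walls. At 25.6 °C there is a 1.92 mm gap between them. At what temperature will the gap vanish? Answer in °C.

Gap closes when ΔL₁ + ΔL₂ = 1.92 mm = 1.92×10⁻³ m
(α₁L₁ + α₂L₂)ΔT = g
α₁L₁ + α₂L₂ = 1.85×10⁻⁵×2.842 + 11.8×10⁻⁶×2.979 = 8.77292×10⁻⁵ m/K
ΔT = 1.92×10⁻³ / 8.77292×10⁻⁵ = 21.886 K
T = 25.6 + 21.886 = 47.486 °C

T = 47.5 °C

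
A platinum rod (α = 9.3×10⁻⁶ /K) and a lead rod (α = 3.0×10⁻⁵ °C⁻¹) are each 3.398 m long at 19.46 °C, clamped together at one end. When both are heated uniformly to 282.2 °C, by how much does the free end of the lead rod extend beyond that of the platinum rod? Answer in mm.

18.5 mm

ΔT = 262.74 K
platinum: ΔL = 9.3×10⁻⁶ × 3.398 m × 262.74 = 8.3030×10⁻³ m = 8.3030 mm
lead: ΔL = 3.0×10⁻⁵ × 3.398 m × 262.74 = 2.6784×10⁻² m = 26.784 mm
difference = 26.784 − 8.3030 = 18.481 mm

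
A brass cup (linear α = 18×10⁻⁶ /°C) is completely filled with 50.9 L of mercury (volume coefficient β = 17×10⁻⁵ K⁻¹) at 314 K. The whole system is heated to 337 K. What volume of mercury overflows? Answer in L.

The cup also expands: β_container ≈ 3α = 5.4×10⁻⁵ /K
Net overflow = V₀(β_liq − 3α_cont)ΔT
β − 3α = 1.70×10⁻⁴ − 5.4×10⁻⁵ = 1.16×10⁻⁴ /K; ΔT = 23 K
ΔV = 50.9 × 1.16×10⁻⁴ × 23 = 0.136 L

0.136 L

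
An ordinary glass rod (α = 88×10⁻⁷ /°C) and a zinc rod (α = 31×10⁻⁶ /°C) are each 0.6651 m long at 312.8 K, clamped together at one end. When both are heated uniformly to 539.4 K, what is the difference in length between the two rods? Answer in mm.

ΔT = 226.6 K
ordinary glass: ΔL = 88×10⁻⁷ × 0.6651 m × 226.6 = 1.3263×10⁻³ m = 1.3263 mm
zinc: ΔL = 31×10⁻⁶ × 0.6651 m × 226.6 = 4.6721×10⁻³ m = 4.6721 mm
difference = 4.6721 − 1.3263 = 3.3458 mm

3.35 mm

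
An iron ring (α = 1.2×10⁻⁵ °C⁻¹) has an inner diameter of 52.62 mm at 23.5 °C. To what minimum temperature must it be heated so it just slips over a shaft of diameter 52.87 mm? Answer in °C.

T = 419 °C

Required Δd = 52.87 − 52.62 = 0.25 mm
Δd = αd₀ΔT ⇒ ΔT = Δd/(αd₀) = 0.25 / (1.2×10⁻⁵ × 52.62) = 395.92 K
T_min = 23.5 + 395.92 = 419.42 °C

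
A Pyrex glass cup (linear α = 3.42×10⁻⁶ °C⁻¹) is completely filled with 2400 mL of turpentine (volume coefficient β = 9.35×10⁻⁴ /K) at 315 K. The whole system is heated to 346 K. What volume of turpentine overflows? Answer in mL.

68.8 mL

The cup also expands: β_container ≈ 3α = 1.026×10⁻⁵ /K
Net overflow = V₀(β_liq − 3α_cont)ΔT
β − 3α = 9.35×10⁻⁴ − 1.026×10⁻⁵ = 9.2474×10⁻⁴ /K; ΔT = 31 K
ΔV = 2400 × 9.2474×10⁻⁴ × 31 = 68.8 mL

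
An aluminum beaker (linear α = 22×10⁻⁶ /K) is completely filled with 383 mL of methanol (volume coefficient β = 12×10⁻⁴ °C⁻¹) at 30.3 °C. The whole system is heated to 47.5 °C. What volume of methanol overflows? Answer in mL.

The beaker also expands: β_container ≈ 3α = 6.6×10⁻⁵ /K
Net overflow = V₀(β_liq − 3α_cont)ΔT
β − 3α = 1.20×10⁻³ − 6.6×10⁻⁵ = 1.134×10⁻³ /K; ΔT = 17.2 K
ΔV = 383 × 1.134×10⁻³ × 17.2 = 7.47 mL

7.47 mL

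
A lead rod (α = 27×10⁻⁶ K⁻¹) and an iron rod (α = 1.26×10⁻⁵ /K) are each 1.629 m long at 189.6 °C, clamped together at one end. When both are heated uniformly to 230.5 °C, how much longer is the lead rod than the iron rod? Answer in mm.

0.959 mm

ΔT = 40.9 K
lead: ΔL = 27×10⁻⁶ × 1.629 m × 40.9 = 1.7989×10⁻³ m = 1.7989 mm
iron: ΔL = 1.26×10⁻⁵ × 1.629 m × 40.9 = 8.3949×10⁻⁴ m = 0.83949 mm
difference = 1.7989 − 0.83949 = 0.95941 mm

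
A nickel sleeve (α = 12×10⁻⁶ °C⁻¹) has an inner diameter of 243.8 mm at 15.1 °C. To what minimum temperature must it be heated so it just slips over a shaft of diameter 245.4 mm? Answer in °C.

Required Δd = 245.4 − 243.8 = 1.6 mm
Δd = αd₀ΔT ⇒ ΔT = Δd/(αd₀) = 1.6 / (12×10⁻⁶ × 243.8) = 546.90 K
T_min = 15.1 + 546.90 = 562.00 °C

T = 562 °C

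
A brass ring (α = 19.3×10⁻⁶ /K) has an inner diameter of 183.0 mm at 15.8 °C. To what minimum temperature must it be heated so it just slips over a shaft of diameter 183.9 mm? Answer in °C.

T = 271 °C

Required Δd = 183.9 − 183.0 = 0.9 mm
Δd = αd₀ΔT ⇒ ΔT = Δd/(αd₀) = 0.9 / (19.3×10⁻⁶ × 183.0) = 254.82 K
T_min = 15.8 + 254.82 = 270.62 °C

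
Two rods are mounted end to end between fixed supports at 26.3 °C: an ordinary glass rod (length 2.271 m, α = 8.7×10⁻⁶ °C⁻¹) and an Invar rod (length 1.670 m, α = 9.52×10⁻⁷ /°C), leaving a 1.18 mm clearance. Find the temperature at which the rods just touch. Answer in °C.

T = 81.6 °C

α₁L₁ = 1.97577×10⁻⁵ m/K, α₂L₂ = 1.58984×10⁻⁶ m/K → total 2.134754×10⁻⁵ m/K
ΔT = g/(α₁L₁+α₂L₂) = 1.18×10⁻³ / 2.134754×10⁻⁵ = 55.276 K
T = 26.3 + 55.276 = 81.576 °C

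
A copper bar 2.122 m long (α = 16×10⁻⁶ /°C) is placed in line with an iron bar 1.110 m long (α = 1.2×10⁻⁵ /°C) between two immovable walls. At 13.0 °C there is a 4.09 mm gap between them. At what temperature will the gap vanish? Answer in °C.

T = 99.5 °C

Gap closes when ΔL₁ + ΔL₂ = 4.09 mm = 4.09×10⁻³ m
(α₁L₁ + α₂L₂)ΔT = g
α₁L₁ + α₂L₂ = 16×10⁻⁶×2.122 + 1.2×10⁻⁵×1.110 = 4.7272×10⁻⁵ m/K
ΔT = 4.09×10⁻³ / 4.7272×10⁻⁵ = 86.521 K
T = 13.0 + 86.521 = 99.521 °C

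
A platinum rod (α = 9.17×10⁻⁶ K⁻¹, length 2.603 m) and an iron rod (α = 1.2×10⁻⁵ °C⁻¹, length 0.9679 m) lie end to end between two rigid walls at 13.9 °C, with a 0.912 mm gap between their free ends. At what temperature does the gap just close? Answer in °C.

T = 39.6 °C

α₁L₁ = 2.386951×10⁻⁵ m/K, α₂L₂ = 1.16148×10⁻⁵ m/K → total 3.548431×10⁻⁵ m/K
ΔT = g/(α₁L₁+α₂L₂) = 9.12×10⁻⁴ / 3.548431×10⁻⁵ = 25.702 K
T = 13.9 + 25.702 = 39.602 °C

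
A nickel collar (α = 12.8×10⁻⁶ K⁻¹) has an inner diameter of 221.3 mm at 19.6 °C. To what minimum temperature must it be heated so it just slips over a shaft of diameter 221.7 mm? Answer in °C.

T = 161 °C

Required Δd = 221.7 − 221.3 = 0.4 mm
Δd = αd₀ΔT ⇒ ΔT = Δd/(αd₀) = 0.4 / (12.8×10⁻⁶ × 221.3) = 141.21 K
T_min = 19.6 + 141.21 = 160.81 °C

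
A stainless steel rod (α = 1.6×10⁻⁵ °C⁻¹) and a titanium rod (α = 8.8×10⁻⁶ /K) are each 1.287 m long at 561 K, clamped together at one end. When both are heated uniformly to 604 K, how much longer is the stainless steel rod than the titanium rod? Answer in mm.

0.398 mm

ΔT = 43 K
stainless steel: ΔL = 1.6×10⁻⁵ × 1.287 m × 43 = 8.8546×10⁻⁴ m = 0.88546 mm
titanium: ΔL = 8.8×10⁻⁶ × 1.287 m × 43 = 4.8700×10⁻⁴ m = 0.48700 mm
difference = 0.88546 − 0.48700 = 0.39846 mm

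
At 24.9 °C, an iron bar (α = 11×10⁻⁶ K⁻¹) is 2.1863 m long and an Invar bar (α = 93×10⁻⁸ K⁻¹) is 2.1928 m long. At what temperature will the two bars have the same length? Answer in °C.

T = 320.2 °C

L₁(1 + α₁ΔT) = L₂(1 + α₂ΔT) ⇒ ΔT = (L₂ − L₁)/(α₁L₁ − α₂L₂)
L₂ − L₁ = 2.1928 − 2.1863 = 6.50×10⁻³ m
α₁L₁ − α₂L₂ = 11×10⁻⁶×2.1863 − 93×10⁻⁸×2.1928 = 2.2009996×10⁻⁵ m/K
ΔT = 6.50×10⁻³ / 2.2009996×10⁻⁵ = 295.320 K
T = 24.9 + 295.320 = 320.220 °C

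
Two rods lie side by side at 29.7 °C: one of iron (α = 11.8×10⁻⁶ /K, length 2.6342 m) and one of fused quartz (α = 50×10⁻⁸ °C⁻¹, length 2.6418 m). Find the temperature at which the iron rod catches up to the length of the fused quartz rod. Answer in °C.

L₁(1 + α₁ΔT) = L₂(1 + α₂ΔT) ⇒ ΔT = (L₂ − L₁)/(α₁L₁ − α₂L₂)
L₂ − L₁ = 2.6418 − 2.6342 = 7.60×10⁻³ m
α₁L₁ − α₂L₂ = 11.8×10⁻⁶×2.6342 − 50×10⁻⁸×2.6418 = 2.976266×10⁻⁵ m/K
ΔT = 7.60×10⁻³ / 2.976266×10⁻⁵ = 255.354 K
T = 29.7 + 255.354 = 285.054 °C

T = 285.1 °C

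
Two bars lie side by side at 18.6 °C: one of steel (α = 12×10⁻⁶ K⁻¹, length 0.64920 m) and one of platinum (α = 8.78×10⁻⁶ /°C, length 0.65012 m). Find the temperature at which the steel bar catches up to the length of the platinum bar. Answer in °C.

T = 460.4 °C

Equal length when α₁L₁ΔT − α₂L₂ΔT = L₂ − L₁ = 9.20×10⁻⁴ m
α₁L₁ = 7.7904×10⁻⁶, α₂L₂ = 5.7080536×10⁻⁶ → Δ(αL) = 2.0823464×10⁻⁶ m/K
ΔT = 9.20×10⁻⁴ / 2.0823464×10⁻⁶ = 441.809 K, so T = 18.6 + 441.809 = 460.409 °C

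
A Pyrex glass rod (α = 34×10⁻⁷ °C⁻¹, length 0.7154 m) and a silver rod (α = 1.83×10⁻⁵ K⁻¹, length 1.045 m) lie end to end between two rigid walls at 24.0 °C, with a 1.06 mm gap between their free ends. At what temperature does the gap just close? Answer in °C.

α₁L₁ = 2.43236×10⁻⁶ m/K, α₂L₂ = 1.91235×10⁻⁵ m/K → total 2.155586×10⁻⁵ m/K
ΔT = g/(α₁L₁+α₂L₂) = 1.06×10⁻³ / 2.155586×10⁻⁵ = 49.175 K
T = 24.0 + 49.175 = 73.175 °C

T = 73.2 °C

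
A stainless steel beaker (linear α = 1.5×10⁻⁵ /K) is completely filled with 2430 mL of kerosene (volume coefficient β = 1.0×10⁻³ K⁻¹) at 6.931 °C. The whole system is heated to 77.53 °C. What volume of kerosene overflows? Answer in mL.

164 mL

The beaker also expands: β_container ≈ 3α = 4.5×10⁻⁵ /K
Net overflow = V₀(β_liq − 3α_cont)ΔT
β − 3α = 1.00×10⁻³ − 4.5×10⁻⁵ = 9.55×10⁻⁴ /K; ΔT = 70.599 K
ΔV = 2430 × 9.55×10⁻⁴ × 70.599 = 164 mL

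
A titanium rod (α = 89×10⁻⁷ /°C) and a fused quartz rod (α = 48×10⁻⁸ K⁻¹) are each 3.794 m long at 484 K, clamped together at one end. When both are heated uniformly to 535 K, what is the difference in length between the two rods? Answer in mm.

1.63 mm

ΔT = 51 K
titanium: ΔL = 89×10⁻⁷ × 3.794 m × 51 = 1.7221×10⁻³ m = 1.7221 mm
fused quartz: ΔL = 48×10⁻⁸ × 3.794 m × 51 = 9.2877×10⁻⁵ m = 0.092877 mm
difference = 1.7221 − 0.092877 = 1.629223 mm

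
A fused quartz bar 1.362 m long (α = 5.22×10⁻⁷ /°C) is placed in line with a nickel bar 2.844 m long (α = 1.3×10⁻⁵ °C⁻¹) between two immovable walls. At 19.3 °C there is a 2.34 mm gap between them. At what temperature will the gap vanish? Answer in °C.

T = 81.4 °C

Gap closes when ΔL₁ + ΔL₂ = 2.34 mm = 2.34×10⁻³ m
(α₁L₁ + α₂L₂)ΔT = g
α₁L₁ + α₂L₂ = 5.22×10⁻⁷×1.362 + 1.3×10⁻⁵×2.844 = 3.7682964×10⁻⁵ m/K
ΔT = 2.34×10⁻³ / 3.7682964×10⁻⁵ = 62.097 K
T = 19.3 + 62.097 = 81.397 °C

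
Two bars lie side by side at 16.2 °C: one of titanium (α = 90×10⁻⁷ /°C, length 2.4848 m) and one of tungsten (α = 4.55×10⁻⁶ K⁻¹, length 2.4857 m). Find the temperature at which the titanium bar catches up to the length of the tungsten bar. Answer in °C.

L₁(1 + α₁ΔT) = L₂(1 + α₂ΔT) ⇒ ΔT = (L₂ − L₁)/(α₁L₁ − α₂L₂)
L₂ − L₁ = 2.4857 − 2.4848 = 9.00×10⁻⁴ m
α₁L₁ − α₂L₂ = 90×10⁻⁷×2.4848 − 4.55×10⁻⁶×2.4857 = 1.1053265×10⁻⁵ m/K
ΔT = 9.00×10⁻⁴ / 1.1053265×10⁻⁵ = 81.4239 K
T = 16.2 + 81.4239 = 97.6239 °C

T = 97.62 °C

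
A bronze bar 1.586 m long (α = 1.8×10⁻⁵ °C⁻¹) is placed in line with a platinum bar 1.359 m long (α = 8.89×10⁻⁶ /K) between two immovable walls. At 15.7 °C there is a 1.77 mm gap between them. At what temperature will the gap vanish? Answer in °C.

T = 59.3 °C

Gap closes when ΔL₁ + ΔL₂ = 1.77 mm = 1.77×10⁻³ m
(α₁L₁ + α₂L₂)ΔT = g
α₁L₁ + α₂L₂ = 1.8×10⁻⁵×1.586 + 8.89×10⁻⁶×1.359 = 4.062951×10⁻⁵ m/K
ΔT = 1.77×10⁻³ / 4.062951×10⁻⁵ = 43.564 K
T = 15.7 + 43.564 = 59.264 °C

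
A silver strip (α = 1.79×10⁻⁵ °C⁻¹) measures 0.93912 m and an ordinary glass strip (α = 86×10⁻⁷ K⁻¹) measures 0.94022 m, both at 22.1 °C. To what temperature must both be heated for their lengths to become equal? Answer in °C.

T = 148.2 °C

Equal length when α₁L₁ΔT − α₂L₂ΔT = L₂ − L₁ = 1.10×10⁻³ m
α₁L₁ = 1.6810248×10⁻⁵, α₂L₂ = 8.085892×10⁻⁶ → Δ(αL) = 8.724356×10⁻⁶ m/K
ΔT = 1.10×10⁻³ / 8.724356×10⁻⁶ = 126.084 K, so T = 22.1 + 126.084 = 148.184 °C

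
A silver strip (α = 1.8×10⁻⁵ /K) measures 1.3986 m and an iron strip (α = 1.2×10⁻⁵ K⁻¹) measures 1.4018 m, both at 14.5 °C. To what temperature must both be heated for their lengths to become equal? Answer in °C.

T = 397.6 °C

L₁(1 + α₁ΔT) = L₂(1 + α₂ΔT) ⇒ ΔT = (L₂ − L₁)/(α₁L₁ − α₂L₂)
L₂ − L₁ = 1.4018 − 1.3986 = 3.20×10⁻³ m
α₁L₁ − α₂L₂ = 1.8×10⁻⁵×1.3986 − 1.2×10⁻⁵×1.4018 = 8.3532×10⁻⁶ m/K
ΔT = 3.20×10⁻³ / 8.3532×10⁻⁶ = 383.087 K
T = 14.5 + 383.087 = 397.587 °C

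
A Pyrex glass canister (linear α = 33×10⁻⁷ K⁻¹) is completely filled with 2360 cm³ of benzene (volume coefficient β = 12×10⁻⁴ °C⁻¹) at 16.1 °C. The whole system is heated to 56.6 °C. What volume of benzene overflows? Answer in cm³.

The canister also expands: β_container ≈ 3α = 9.9×10⁻⁶ /K
Net overflow = V₀(β_liq − 3α_cont)ΔT
β − 3α = 1.20×10⁻³ − 9.9×10⁻⁶ = 1.1901×10⁻³ /K; ΔT = 40.5 K
ΔV = 2360 × 1.1901×10⁻³ × 40.5 = 114 cm³

114 cm³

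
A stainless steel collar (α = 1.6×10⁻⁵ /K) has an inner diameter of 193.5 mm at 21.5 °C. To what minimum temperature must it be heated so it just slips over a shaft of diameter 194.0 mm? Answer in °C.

Required Δd = 194.0 − 193.5 = 0.5 mm
Δd = αd₀ΔT ⇒ ΔT = Δd/(αd₀) = 0.5 / (1.6×10⁻⁵ × 193.5) = 161.50 K
T_min = 21.5 + 161.50 = 183.00 °C

T = 183 °C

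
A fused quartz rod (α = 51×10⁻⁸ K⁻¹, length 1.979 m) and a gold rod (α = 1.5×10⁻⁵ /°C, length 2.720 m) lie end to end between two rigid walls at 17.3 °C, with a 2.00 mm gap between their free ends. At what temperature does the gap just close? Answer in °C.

T = 65.1 °C

Gap closes when ΔL₁ + ΔL₂ = 2.00 mm = 2.00×10⁻³ m
(α₁L₁ + α₂L₂)ΔT = g
α₁L₁ + α₂L₂ = 51×10⁻⁸×1.979 + 1.5×10⁻⁵×2.720 = 4.180929×10⁻⁵ m/K
ΔT = 2.00×10⁻³ / 4.180929×10⁻⁵ = 47.836 K
T = 17.3 + 47.836 = 65.136 °C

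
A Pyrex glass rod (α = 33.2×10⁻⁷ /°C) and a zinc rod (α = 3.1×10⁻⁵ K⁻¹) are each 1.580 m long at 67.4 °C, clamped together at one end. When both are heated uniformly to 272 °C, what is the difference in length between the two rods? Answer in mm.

ΔT = 204.6 K
Pyrex glass: ΔL = 33.2×10⁻⁷ × 1.580 m × 204.6 = 1.0732×10⁻³ m = 1.0732 mm
zinc: ΔL = 3.1×10⁻⁵ × 1.580 m × 204.6 = 1.0021×10⁻² m = 10.021 mm
difference = 10.021 − 1.0732 = 8.9478 mm

8.95 mm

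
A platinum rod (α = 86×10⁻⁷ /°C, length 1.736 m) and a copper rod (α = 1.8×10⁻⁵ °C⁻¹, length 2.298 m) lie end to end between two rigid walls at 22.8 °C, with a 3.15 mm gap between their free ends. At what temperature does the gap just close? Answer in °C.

α₁L₁ = 1.49296×10⁻⁵ m/K, α₂L₂ = 4.1364×10⁻⁵ m/K → total 5.62936×10⁻⁵ m/K
ΔT = g/(α₁L₁+α₂L₂) = 3.15×10⁻³ / 5.62936×10⁻⁵ = 55.957 K
T = 22.8 + 55.957 = 78.757 °C

T = 78.8 °C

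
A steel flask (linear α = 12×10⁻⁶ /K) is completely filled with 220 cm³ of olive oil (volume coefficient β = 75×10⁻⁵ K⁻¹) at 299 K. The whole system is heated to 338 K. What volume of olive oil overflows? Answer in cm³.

The flask also expands: β_container ≈ 3α = 3.6×10⁻⁵ /K
Net overflow = V₀(β_liq − 3α_cont)ΔT
β − 3α = 7.50×10⁻⁴ − 3.6×10⁻⁵ = 7.14×10⁻⁴ /K; ΔT = 39 K
ΔV = 220 × 7.14×10⁻⁴ × 39 = 6.13 cm³

6.13 cm³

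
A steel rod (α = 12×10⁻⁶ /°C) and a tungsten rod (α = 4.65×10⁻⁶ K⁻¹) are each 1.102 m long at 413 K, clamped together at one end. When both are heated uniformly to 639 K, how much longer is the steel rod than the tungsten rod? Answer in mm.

1.83 mm

ΔT = 226 K
steel: ΔL = 12×10⁻⁶ × 1.102 m × 226 = 2.9886×10⁻³ m = 2.9886 mm
tungsten: ΔL = 4.65×10⁻⁶ × 1.102 m × 226 = 1.1581×10⁻³ m = 1.1581 mm
difference = 2.9886 − 1.1581 = 1.8305 mm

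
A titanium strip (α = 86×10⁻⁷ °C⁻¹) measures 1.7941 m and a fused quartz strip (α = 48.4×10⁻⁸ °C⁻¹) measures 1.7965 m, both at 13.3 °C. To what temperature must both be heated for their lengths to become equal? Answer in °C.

Equal length when α₁L₁ΔT − α₂L₂ΔT = L₂ − L₁ = 2.40×10⁻³ m
α₁L₁ = 1.542926×10⁻⁵, α₂L₂ = 8.69506×10⁻⁷ → Δ(αL) = 1.4559754×10⁻⁵ m/K
ΔT = 2.40×10⁻³ / 1.4559754×10⁻⁵ = 164.838 K, so T = 13.3 + 164.838 = 178.138 °C

T = 178.1 °C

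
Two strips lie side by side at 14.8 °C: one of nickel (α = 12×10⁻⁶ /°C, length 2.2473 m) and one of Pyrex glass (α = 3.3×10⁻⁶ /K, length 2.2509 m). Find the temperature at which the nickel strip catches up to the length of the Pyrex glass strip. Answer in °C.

L₁(1 + α₁ΔT) = L₂(1 + α₂ΔT) ⇒ ΔT = (L₂ − L₁)/(α₁L₁ − α₂L₂)
L₂ − L₁ = 2.2509 − 2.2473 = 3.60×10⁻³ m
α₁L₁ − α₂L₂ = 12×10⁻⁶×2.2473 − 3.3×10⁻⁶×2.2509 = 1.953963×10⁻⁵ m/K
ΔT = 3.60×10⁻³ / 1.953963×10⁻⁵ = 184.241 K
T = 14.8 + 184.241 = 199.041 °C

T = 199.0 °C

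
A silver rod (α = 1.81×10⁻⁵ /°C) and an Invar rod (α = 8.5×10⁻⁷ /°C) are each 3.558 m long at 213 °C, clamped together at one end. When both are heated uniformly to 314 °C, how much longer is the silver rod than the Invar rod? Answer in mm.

ΔT = 101 K
silver: ΔL = 1.81×10⁻⁵ × 3.558 m × 101 = 6.5044×10⁻³ m = 6.5044 mm
Invar: ΔL = 8.5×10⁻⁷ × 3.558 m × 101 = 3.0545×10⁻⁴ m = 0.30545 mm
difference = 6.5044 − 0.30545 = 6.19895 mm

6.20 mm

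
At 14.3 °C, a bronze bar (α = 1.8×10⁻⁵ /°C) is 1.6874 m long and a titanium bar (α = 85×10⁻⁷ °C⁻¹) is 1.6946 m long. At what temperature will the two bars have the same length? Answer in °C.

Equal length when α₁L₁ΔT − α₂L₂ΔT = L₂ − L₁ = 7.20×10⁻³ m
α₁L₁ = 3.03732×10⁻⁵, α₂L₂ = 1.44041×10⁻⁵ → Δ(αL) = 1.59691×10⁻⁵ m/K
ΔT = 7.20×10⁻³ / 1.59691×10⁻⁵ = 450.871 K, so T = 14.3 + 450.871 = 465.171 °C

T = 465.2 °C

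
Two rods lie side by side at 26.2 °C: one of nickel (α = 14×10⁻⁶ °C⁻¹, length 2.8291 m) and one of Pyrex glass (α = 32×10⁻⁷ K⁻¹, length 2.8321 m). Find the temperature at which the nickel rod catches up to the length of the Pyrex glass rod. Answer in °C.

T = 124.4 °C

L₁(1 + α₁ΔT) = L₂(1 + α₂ΔT) ⇒ ΔT = (L₂ − L₁)/(α₁L₁ − α₂L₂)
L₂ − L₁ = 2.8321 − 2.8291 = 3.00×10⁻³ m
α₁L₁ − α₂L₂ = 14×10⁻⁶×2.8291 − 32×10⁻⁷×2.8321 = 3.054468×10⁻⁵ m/K
ΔT = 3.00×10⁻³ / 3.054468×10⁻⁵ = 98.217 K
T = 26.2 + 98.217 = 124.417 °C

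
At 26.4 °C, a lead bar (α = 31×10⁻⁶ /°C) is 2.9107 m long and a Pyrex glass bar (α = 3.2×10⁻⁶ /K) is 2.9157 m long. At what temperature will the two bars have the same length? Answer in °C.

T = 88.20 °C

Equal length when α₁L₁ΔT − α₂L₂ΔT = L₂ − L₁ = 5.00×10⁻³ m
α₁L₁ = 9.02317×10⁻⁵, α₂L₂ = 9.33024×10⁻⁶ → Δ(αL) = 8.090146×10⁻⁵ m/K
ΔT = 5.00×10⁻³ / 8.090146×10⁻⁵ = 61.8036 K, so T = 26.4 + 61.8036 = 88.2036 °C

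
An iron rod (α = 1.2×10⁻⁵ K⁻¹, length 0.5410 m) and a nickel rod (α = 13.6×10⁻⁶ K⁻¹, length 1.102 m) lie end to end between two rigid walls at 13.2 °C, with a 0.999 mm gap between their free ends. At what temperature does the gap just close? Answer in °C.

T = 59.7 °C

Gap closes when ΔL₁ + ΔL₂ = 0.999 mm = 9.99×10⁻⁴ m
(α₁L₁ + α₂L₂)ΔT = g
α₁L₁ + α₂L₂ = 1.2×10⁻⁵×0.5410 + 13.6×10⁻⁶×1.102 = 2.14792×10⁻⁵ m/K
ΔT = 9.99×10⁻⁴ / 2.14792×10⁻⁵ = 46.510 K
T = 13.2 + 46.510 = 59.710 °C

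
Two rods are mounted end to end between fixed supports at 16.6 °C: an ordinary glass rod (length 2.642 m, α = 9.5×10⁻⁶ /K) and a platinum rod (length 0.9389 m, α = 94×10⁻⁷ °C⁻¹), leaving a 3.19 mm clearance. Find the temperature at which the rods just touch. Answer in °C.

α₁L₁ = 2.5099×10⁻⁵ m/K, α₂L₂ = 8.82566×10⁻⁶ m/K → total 3.392466×10⁻⁵ m/K
ΔT = g/(α₁L₁+α₂L₂) = 3.19×10⁻³ / 3.392466×10⁻⁵ = 94.03 K
T = 16.6 + 94.03 = 110.63 °C

T = 111 °C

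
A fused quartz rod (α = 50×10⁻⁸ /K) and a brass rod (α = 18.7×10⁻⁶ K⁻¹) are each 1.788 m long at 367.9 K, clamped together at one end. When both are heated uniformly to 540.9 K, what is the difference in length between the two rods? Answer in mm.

ΔT = 173.0 K
fused quartz: ΔL = 50×10⁻⁸ × 1.788 m × 173.0 = 1.5466×10⁻⁴ m = 0.15466 mm
brass: ΔL = 18.7×10⁻⁶ × 1.788 m × 173.0 = 5.7844×10⁻³ m = 5.7844 mm
difference = 5.7844 − 0.15466 = 5.62974 mm

5.63 mm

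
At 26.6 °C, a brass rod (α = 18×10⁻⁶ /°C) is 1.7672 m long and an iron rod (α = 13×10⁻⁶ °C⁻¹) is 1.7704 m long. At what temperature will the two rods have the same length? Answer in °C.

L₁(1 + α₁ΔT) = L₂(1 + α₂ΔT) ⇒ ΔT = (L₂ − L₁)/(α₁L₁ − α₂L₂)
L₂ − L₁ = 1.7704 − 1.7672 = 3.20×10⁻³ m
α₁L₁ − α₂L₂ = 18×10⁻⁶×1.7672 − 13×10⁻⁶×1.7704 = 8.7944×10⁻⁶ m/K
ΔT = 3.20×10⁻³ / 8.7944×10⁻⁶ = 363.868 K
T = 26.6 + 363.868 = 390.468 °C

T = 390.5 °C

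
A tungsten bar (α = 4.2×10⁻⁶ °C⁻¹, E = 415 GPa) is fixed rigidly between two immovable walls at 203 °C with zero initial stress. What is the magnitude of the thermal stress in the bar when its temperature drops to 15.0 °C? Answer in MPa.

σ = 328 MPa

Fully constrained: the free strain ε = αΔT is blocked, so σ = Eε = EαΔT.
|ΔT| = 188.0 K
σ = 415×10⁹ × 4.2×10⁻⁶ × 188.0 = 3.28×10⁸ Pa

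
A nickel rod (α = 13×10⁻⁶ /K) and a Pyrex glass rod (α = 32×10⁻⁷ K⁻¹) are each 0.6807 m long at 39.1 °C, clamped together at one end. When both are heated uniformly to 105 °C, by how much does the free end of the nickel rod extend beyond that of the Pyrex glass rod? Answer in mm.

ΔT = 65.9 K
nickel: ΔL = 13×10⁻⁶ × 0.6807 m × 65.9 = 5.8316×10⁻⁴ m = 0.58316 mm
Pyrex glass: ΔL = 32×10⁻⁷ × 0.6807 m × 65.9 = 1.4355×10⁻⁴ m = 0.14355 mm
difference = 0.58316 − 0.14355 = 0.43961 mm

0.440 mm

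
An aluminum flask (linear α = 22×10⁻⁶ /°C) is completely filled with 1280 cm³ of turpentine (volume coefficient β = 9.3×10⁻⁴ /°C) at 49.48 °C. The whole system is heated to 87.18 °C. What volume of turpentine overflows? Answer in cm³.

The flask also expands: β_container ≈ 3α = 6.6×10⁻⁵ /K
Net overflow = V₀(β_liq − 3α_cont)ΔT
β − 3α = 9.30×10⁻⁴ − 6.6×10⁻⁵ = 8.64×10⁻⁴ /K; ΔT = 37.70 K
ΔV = 1280 × 8.64×10⁻⁴ × 37.70 = 41.7 cm³

41.7 cm³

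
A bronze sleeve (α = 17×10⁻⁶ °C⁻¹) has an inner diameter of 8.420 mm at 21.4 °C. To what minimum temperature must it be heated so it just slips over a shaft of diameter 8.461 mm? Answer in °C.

T = 308 °C

Required Δd = 8.461 − 8.420 = 0.041 mm
Δd = αd₀ΔT ⇒ ΔT = Δd/(αd₀) = 0.041 / (17×10⁻⁶ × 8.420) = 286.43 K
T_min = 21.4 + 286.43 = 307.83 °C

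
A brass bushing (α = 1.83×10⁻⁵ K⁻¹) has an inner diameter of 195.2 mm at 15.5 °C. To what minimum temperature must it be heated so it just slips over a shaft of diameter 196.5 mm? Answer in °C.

Required Δd = 196.5 − 195.2 = 1.3 mm
Δd = αd₀ΔT ⇒ ΔT = Δd/(αd₀) = 1.3 / (1.83×10⁻⁵ × 195.2) = 363.93 K
T_min = 15.5 + 363.93 = 379.43 °C

T = 379 °C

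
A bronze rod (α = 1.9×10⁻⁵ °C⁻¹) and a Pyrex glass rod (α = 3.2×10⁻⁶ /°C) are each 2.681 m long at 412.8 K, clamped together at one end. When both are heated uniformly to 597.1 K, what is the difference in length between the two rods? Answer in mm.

7.81 mm

ΔT = 184.3 K
bronze: ΔL = 1.9×10⁻⁵ × 2.681 m × 184.3 = 9.3881×10⁻³ m = 9.3881 mm
Pyrex glass: ΔL = 3.2×10⁻⁶ × 2.681 m × 184.3 = 1.5811×10⁻³ m = 1.5811 mm
difference = 9.3881 − 1.5811 = 7.8070 mm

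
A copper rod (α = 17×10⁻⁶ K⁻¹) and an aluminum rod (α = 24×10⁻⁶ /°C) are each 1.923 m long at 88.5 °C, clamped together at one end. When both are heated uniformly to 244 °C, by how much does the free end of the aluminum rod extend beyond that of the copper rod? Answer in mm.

2.09 mm

ΔT = 155.5 K
copper: ΔL = 17×10⁻⁶ × 1.923 m × 155.5 = 5.0835×10⁻³ m = 5.0835 mm
aluminum: ΔL = 24×10⁻⁶ × 1.923 m × 155.5 = 7.1766×10⁻³ m = 7.1766 mm
difference = 7.1766 − 5.0835 = 2.0931 mm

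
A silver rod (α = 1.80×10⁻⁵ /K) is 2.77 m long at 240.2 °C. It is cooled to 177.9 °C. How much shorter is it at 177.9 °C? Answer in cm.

|ΔT| = |177.9 − 240.2| = 62.3 K
ΔL = αL₀ΔT = (1.80×10⁻⁵)(2.77)(62.3) = 3.11×10⁻³ m

ΔL = 0.311 cm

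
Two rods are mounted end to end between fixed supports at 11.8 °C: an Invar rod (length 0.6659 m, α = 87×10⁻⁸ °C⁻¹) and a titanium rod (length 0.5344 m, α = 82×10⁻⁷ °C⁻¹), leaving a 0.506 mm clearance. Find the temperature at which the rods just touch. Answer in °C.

α₁L₁ = 5.79333×10⁻⁷ m/K, α₂L₂ = 4.38208×10⁻⁶ m/K → total 4.961413×10⁻⁶ m/K
ΔT = g/(α₁L₁+α₂L₂) = 5.06×10⁻⁴ / 4.961413×10⁻⁶ = 101.99 K
T = 11.8 + 101.99 = 113.79 °C

T = 114 °C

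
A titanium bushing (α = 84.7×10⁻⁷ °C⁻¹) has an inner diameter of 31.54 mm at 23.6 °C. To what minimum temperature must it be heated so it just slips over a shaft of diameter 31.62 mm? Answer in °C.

T = 323 °C

Required Δd = 31.62 − 31.54 = 0.08 mm
Δd = αd₀ΔT ⇒ ΔT = Δd/(αd₀) = 0.08 / (84.7×10⁻⁷ × 31.54) = 299.46 K
T_min = 23.6 + 299.46 = 323.06 °C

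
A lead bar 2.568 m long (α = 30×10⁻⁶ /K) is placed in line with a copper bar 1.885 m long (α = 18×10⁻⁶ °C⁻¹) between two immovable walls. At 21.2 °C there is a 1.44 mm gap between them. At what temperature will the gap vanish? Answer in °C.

Gap closes when ΔL₁ + ΔL₂ = 1.44 mm = 1.44×10⁻³ m
(α₁L₁ + α₂L₂)ΔT = g
α₁L₁ + α₂L₂ = 30×10⁻⁶×2.568 + 18×10⁻⁶×1.885 = 1.1097×10⁻⁴ m/K
ΔT = 1.44×10⁻³ / 1.1097×10⁻⁴ = 12.976 K
T = 21.2 + 12.976 = 34.176 °C

T = 34.2 °C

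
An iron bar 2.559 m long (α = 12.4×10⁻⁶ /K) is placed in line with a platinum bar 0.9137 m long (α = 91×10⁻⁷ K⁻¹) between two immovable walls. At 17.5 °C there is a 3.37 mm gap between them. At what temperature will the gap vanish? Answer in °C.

α₁L₁ = 3.17316×10⁻⁵ m/K, α₂L₂ = 8.31467×10⁻⁶ m/K → total 4.004627×10⁻⁵ m/K
ΔT = g/(α₁L₁+α₂L₂) = 3.37×10⁻³ / 4.004627×10⁻⁵ = 84.15 K
T = 17.5 + 84.15 = 101.65 °C

T = 102 °C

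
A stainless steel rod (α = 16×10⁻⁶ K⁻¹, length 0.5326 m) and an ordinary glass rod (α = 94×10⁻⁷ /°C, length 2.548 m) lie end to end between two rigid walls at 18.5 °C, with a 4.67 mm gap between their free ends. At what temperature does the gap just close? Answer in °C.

T = 162 °C

α₁L₁ = 8.5216×10⁻⁶ m/K, α₂L₂ = 2.39512×10⁻⁵ m/K → total 3.24728×10⁻⁵ m/K
ΔT = g/(α₁L₁+α₂L₂) = 4.67×10⁻³ / 3.24728×10⁻⁵ = 143.81 K
T = 18.5 + 143.81 = 162.31 °C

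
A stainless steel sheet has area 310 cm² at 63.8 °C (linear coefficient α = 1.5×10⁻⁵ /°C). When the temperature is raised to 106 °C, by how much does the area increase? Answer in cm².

Area coefficient ≈ 2α; |ΔT| = 42.2 K
ΔA = 2αA₀ΔT = 2(1.5×10⁻⁵)(310)(42.2) = 0.392 cm²

ΔA = 0.392 cm²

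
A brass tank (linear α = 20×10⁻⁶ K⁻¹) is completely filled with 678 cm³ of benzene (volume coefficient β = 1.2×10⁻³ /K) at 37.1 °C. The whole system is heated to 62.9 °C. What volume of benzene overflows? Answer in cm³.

The tank also expands: β_container ≈ 3α = 6.0×10⁻⁵ /K
Net overflow = V₀(β_liq − 3α_cont)ΔT
β − 3α = 1.20×10⁻³ − 6.0×10⁻⁵ = 1.14×10⁻³ /K; ΔT = 25.8 K
ΔV = 678 × 1.14×10⁻³ × 25.8 = 19.9 cm³

19.9 cm³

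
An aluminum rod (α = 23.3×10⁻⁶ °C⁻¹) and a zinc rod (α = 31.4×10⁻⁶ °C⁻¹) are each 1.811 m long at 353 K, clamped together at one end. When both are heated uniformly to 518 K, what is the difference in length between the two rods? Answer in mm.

2.42 mm

ΔT = 165 K
aluminum: ΔL = 23.3×10⁻⁶ × 1.811 m × 165 = 6.9624×10⁻³ m = 6.9624 mm
zinc: ΔL = 31.4×10⁻⁶ × 1.811 m × 165 = 9.3828×10⁻³ m = 9.3828 mm
difference = 9.3828 − 6.9624 = 2.4204 mm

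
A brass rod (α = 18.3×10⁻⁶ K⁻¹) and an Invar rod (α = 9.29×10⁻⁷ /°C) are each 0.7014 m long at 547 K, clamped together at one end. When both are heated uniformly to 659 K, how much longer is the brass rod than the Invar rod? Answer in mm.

1.36 mm

ΔT = 112 K
brass: ΔL = 18.3×10⁻⁶ × 0.7014 m × 112 = 1.4376×10⁻³ m = 1.4376 mm
Invar: ΔL = 9.29×10⁻⁷ × 0.7014 m × 112 = 7.2979×10⁻⁵ m = 0.072979 mm
difference = 1.4376 − 0.072979 = 1.364621 mm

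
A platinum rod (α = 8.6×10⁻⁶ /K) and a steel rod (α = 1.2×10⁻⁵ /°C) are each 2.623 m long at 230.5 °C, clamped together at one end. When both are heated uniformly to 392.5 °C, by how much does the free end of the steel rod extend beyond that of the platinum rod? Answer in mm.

ΔT = 162.0 K
platinum: ΔL = 8.6×10⁻⁶ × 2.623 m × 162.0 = 3.6544×10⁻³ m = 3.6544 mm
steel: ΔL = 1.2×10⁻⁵ × 2.623 m × 162.0 = 5.0991×10⁻³ m = 5.0991 mm
difference = 5.0991 − 3.6544 = 1.4447 mm

1.44 mm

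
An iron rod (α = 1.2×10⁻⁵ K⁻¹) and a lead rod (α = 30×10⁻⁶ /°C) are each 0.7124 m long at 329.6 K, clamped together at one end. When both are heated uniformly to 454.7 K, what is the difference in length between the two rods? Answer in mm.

1.60 mm

ΔT = 125.1 K
iron: ΔL = 1.2×10⁻⁵ × 0.7124 m × 125.1 = 1.0695×10⁻³ m = 1.0695 mm
lead: ΔL = 30×10⁻⁶ × 0.7124 m × 125.1 = 2.6736×10⁻³ m = 2.6736 mm
difference = 2.6736 − 1.0695 = 1.6041 mm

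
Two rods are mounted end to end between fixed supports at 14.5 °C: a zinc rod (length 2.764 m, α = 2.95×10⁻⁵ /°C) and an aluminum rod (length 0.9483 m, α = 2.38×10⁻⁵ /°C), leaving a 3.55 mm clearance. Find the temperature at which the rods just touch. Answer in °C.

T = 48.6 °C

Gap closes when ΔL₁ + ΔL₂ = 3.55 mm = 3.55×10⁻³ m
(α₁L₁ + α₂L₂)ΔT = g
α₁L₁ + α₂L₂ = 2.95×10⁻⁵×2.764 + 2.38×10⁻⁵×0.9483 = 1.0410754×10⁻⁴ m/K
ΔT = 3.55×10⁻³ / 1.0410754×10⁻⁴ = 34.099 K
T = 14.5 + 34.099 = 48.599 °C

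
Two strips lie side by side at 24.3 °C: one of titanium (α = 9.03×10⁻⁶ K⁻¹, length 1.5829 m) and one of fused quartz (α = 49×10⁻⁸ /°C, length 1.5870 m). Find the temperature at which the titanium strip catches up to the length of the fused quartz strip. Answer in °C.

T = 327.6 °C

Equal length when α₁L₁ΔT − α₂L₂ΔT = L₂ − L₁ = 4.10×10⁻³ m
α₁L₁ = 1.4293587×10⁻⁵, α₂L₂ = 7.7763×10⁻⁷ → Δ(αL) = 1.3515957×10⁻⁵ m/K
ΔT = 4.10×10⁻³ / 1.3515957×10⁻⁵ = 303.345 K, so T = 24.3 + 303.345 = 327.645 °C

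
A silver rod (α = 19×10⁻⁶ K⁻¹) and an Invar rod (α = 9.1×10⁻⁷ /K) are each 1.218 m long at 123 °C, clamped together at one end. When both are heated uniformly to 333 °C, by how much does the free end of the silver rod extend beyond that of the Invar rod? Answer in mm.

ΔT = 210 K
silver: ΔL = 19×10⁻⁶ × 1.218 m × 210 = 4.8598×10⁻³ m = 4.8598 mm
Invar: ΔL = 9.1×10⁻⁷ × 1.218 m × 210 = 2.3276×10⁻⁴ m = 0.23276 mm
difference = 4.8598 − 0.23276 = 4.62704 mm

4.63 mm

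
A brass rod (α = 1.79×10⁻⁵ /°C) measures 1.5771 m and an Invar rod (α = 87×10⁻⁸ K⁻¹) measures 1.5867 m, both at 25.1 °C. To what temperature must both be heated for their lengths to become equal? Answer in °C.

T = 382.6 °C

Equal length when α₁L₁ΔT − α₂L₂ΔT = L₂ − L₁ = 9.60×10⁻³ m
α₁L₁ = 2.823009×10⁻⁵, α₂L₂ = 1.380429×10⁻⁶ → Δ(αL) = 2.6849661×10⁻⁵ m/K
ΔT = 9.60×10⁻³ / 2.6849661×10⁻⁵ = 357.546 K, so T = 25.1 + 357.546 = 382.646 °C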